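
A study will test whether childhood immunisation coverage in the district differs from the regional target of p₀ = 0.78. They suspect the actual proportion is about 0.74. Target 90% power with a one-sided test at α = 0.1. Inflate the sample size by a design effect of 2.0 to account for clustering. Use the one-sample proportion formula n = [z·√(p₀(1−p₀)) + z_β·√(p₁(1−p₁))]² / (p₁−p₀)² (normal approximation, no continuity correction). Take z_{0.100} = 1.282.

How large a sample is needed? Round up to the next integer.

n = 1495

n = [z_α·√(p₀q₀) + z_β·√(p₁q₁)]² / (p₁ − p₀)²
  = [1.282·√(0.78·0.22) + 1.282·√(0.74·0.26)]² / (-0.04)²
  = [1.282·0.4142 + 1.282·0.4386]² / 0.0016
  = [1.0934]² / 0.0016
  = 747.19
Design effect: 2.0 × 747.19 = 1494.38.
Round up → n = 1495.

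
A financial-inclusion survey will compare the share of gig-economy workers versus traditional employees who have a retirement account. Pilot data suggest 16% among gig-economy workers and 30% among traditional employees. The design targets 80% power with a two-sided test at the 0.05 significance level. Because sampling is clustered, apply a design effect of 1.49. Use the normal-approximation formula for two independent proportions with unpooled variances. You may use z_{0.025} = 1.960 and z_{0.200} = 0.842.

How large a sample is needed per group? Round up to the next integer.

n = 206 per group

n = (z_{α/2} + z_β)² · [p₁(1−p₁) + p₂(1−p₂)] / (p₁ − p₂)²
  = (1.960 + 0.842)² · (0.16·0.84 + 0.30·0.70) / (-0.14)²
  = (2.802)² · (0.1344 + 0.2100) / 0.0196
  = 7.8512 · 0.3444 / 0.0196
  = 137.96
Design effect: 1.49 × 137.96 = 205.56.
Round up → n = 206 per group.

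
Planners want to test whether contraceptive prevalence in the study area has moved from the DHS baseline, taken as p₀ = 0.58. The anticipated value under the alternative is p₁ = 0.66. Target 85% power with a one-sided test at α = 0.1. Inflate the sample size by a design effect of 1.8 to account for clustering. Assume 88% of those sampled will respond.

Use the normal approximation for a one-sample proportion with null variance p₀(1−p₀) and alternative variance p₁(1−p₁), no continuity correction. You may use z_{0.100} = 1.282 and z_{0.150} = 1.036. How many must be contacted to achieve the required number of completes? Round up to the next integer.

n = 404

n = [z_α·√(p₀q₀) + z_β·√(p₁q₁)]² / (p₁ − p₀)²
  = [1.282·√(0.58·0.42) + 1.036·√(0.66·0.34)]² / (0.08)²
  = [1.282·0.4936 + 1.036·0.4737]² / 0.0064
  = [1.1235]² / 0.0064
  = 197.23
Design effect: 1.8 × 197.23 = 355.01.
Adjust for 88% response: 355.01 / 0.88 = 403.42.
Round up → n = 404.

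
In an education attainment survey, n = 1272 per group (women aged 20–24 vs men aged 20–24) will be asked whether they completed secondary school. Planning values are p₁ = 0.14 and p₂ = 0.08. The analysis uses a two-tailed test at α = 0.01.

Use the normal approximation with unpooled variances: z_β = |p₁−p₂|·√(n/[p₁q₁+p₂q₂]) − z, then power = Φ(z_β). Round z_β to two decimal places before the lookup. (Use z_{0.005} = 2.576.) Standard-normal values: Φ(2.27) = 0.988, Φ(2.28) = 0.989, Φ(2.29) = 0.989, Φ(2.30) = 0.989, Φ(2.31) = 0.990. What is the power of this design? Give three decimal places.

Power ≈ 0.989

z_β = |p₁−p₂|·√(n/[p₁q₁+p₂q₂]) − z_{α/2}
    = 0.06 · √(1272/0.1940) − 2.576
    = 0.06 · 80.9735 − 2.576
    = 4.8584 − 2.576 = 2.2824 → 2.28
Power = Φ(2.28) = 0.989.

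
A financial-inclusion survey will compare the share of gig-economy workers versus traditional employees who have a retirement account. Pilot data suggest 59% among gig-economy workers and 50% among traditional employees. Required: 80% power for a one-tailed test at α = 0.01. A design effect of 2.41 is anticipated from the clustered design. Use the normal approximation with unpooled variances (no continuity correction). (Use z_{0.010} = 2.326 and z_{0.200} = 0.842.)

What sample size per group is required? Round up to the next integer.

n = (z_α + z_β)² · [p₁(1−p₁) + p₂(1−p₂)] / (p₁ − p₂)²
  = (2.326 + 0.842)² · (0.59·0.41 + 0.50·0.50) / (0.09)²
  = (3.168)² · (0.2419 + 0.2500) / 0.0081
  = 10.0362 · 0.4919 / 0.0081
  = 609.48
Design effect: 2.41 × 609.48 = 1468.86.
Round up → n = 1469 per group.

n = 1469 per group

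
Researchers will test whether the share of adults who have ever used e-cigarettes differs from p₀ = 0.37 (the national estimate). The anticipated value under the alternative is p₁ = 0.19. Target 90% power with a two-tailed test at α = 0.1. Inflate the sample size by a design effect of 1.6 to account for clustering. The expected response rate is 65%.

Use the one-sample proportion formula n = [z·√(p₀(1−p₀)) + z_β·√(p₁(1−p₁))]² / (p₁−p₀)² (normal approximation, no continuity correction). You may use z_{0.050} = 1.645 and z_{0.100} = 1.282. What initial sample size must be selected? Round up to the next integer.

n = [z_{α/2}·√(p₀q₀) + z_β·√(p₁q₁)]² / (p₁ − p₀)²
  = [1.645·√(0.37·0.63) + 1.282·√(0.19·0.81)]² / (-0.18)²
  = [1.645·0.4828 + 1.282·0.3923]² / 0.0324
  = [1.2971]² / 0.0324
  = 51.93
Design effect: 1.6 × 51.93 = 83.09.
Adjust for 65% response: 83.09 / 0.65 = 127.83.
Round up → n = 128.

n = 128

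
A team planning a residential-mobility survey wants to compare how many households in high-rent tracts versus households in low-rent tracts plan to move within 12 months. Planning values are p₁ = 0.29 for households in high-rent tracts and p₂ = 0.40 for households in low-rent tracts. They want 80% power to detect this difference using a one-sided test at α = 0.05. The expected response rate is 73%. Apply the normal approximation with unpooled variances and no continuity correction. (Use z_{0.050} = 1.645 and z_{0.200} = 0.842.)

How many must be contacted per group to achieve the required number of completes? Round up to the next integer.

n = 313 per group

n = (z_α + z_β)² · [p₁(1−p₁) + p₂(1−p₂)] / (p₁ − p₂)²
  = (1.645 + 0.842)² · (0.29·0.71 + 0.40·0.60) / (-0.11)²
  = (2.487)² · (0.2059 + 0.2400) / 0.0121
  = 6.1852 · 0.4459 / 0.0121
  = 227.93
Adjust for 73% response: 227.93 / 0.73 = 312.23.
Round up → n = 313 per group.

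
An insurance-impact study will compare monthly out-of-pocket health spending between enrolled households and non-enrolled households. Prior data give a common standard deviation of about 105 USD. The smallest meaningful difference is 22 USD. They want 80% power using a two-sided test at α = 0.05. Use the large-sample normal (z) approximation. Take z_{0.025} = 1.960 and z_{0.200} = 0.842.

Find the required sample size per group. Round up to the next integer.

n = 358 per group

n = (z_{α/2} + z_β)² · (σ₁² + σ₂²) / δ²
  = (1.960 + 0.842)² · (2·105² = 22050) / 22²
  = 7.8512 · 22050 / 484
  = 357.68
Round up → n = 358 per group.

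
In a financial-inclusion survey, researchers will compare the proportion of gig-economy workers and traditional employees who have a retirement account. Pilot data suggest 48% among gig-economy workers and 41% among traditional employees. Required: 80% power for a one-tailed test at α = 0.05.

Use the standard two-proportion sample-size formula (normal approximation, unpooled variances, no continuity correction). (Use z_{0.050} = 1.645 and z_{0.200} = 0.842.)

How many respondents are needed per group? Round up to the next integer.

n = 621 per group

n = (z_α + z_β)² · [p₁(1−p₁) + p₂(1−p₂)] / (p₁ − p₂)²
  = (1.645 + 0.842)² · (0.48·0.52 + 0.41·0.59) / (0.07)²
  = (2.487)² · (0.2496 + 0.2419) / 0.0049
  = 6.1852 · 0.4915 / 0.0049
  = 620.41
Round up → n = 621 per group.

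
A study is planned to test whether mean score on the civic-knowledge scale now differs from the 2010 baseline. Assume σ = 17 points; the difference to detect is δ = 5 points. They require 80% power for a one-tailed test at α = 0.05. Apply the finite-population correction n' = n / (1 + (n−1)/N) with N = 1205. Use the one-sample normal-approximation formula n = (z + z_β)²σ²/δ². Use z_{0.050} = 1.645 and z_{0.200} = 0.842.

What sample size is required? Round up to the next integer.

n = 68

n = (z_α + z_β)² · σ² / δ²
  = (1.645 + 0.842)² · 17² / 5²
  = 6.1852 · 289 / 25
  = 71.50
Finite-population correction (N = 1205): 71.50 / (1 + (71.50 − 1)/1205) = 67.55.
Round up → n = 68.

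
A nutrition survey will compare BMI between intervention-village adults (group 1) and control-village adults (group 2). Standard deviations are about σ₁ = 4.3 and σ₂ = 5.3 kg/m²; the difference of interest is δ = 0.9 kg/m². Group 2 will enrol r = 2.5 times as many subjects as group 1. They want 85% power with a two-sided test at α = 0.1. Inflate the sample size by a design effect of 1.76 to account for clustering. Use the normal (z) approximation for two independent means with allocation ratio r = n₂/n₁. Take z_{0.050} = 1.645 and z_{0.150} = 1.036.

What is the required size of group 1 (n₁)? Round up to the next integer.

n₁ = 465

n₁ = (z_{α/2} + z_β)² · (σ₁² + σ₂²/r) / δ²
   = (1.645 + 1.036)² · (4.3² + 5.3²/2.5) / 0.9²
   = 7.1878 · (18.49 + 11.236) / 0.81
   = 7.1878 · 29.726 / 0.81
   = 263.78
Design effect: 1.76 × 263.78 = 464.26.
Round up → n₁ = 465; n₂ = r·n₁ = 2.5 × 465 = 1163.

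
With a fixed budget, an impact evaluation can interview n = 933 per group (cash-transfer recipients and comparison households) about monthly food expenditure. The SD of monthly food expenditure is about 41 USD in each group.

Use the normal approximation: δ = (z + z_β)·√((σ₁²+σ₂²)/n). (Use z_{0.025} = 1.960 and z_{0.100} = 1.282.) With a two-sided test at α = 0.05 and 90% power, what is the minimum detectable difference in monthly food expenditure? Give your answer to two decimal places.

δ = (z_{α/2} + z_β) · √((σ₁²+σ₂²)/n)
  = (1.960 + 1.282) · √(3362/933)
  = 3.242 · √3.6034
  = 3.242 · 1.8983
  = 6.1542

Minimum detectable difference ≈ 6.15 USD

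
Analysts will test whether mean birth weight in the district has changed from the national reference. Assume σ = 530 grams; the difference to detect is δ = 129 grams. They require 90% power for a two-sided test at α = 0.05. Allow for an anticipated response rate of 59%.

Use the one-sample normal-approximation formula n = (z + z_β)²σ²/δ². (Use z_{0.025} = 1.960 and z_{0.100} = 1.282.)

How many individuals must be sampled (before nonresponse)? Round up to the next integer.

n = 301

n = (z_{α/2} + z_β)² · σ² / δ²
  = (1.960 + 1.282)² · 530² / 129²
  = 10.5106 · 280900 / 16641
  = 177.42
Adjust for 59% response: 177.42 / 0.59 = 300.71.
Round up → n = 301.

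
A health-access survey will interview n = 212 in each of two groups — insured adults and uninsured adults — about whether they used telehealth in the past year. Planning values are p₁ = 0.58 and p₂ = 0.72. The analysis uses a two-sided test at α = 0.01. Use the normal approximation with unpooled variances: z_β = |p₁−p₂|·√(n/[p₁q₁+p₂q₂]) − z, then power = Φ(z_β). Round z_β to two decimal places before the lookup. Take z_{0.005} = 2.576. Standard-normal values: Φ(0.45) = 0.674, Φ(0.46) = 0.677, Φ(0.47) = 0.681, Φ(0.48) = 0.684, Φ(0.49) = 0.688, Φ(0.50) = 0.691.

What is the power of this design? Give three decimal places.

Power ≈ 0.684

z_β = |p₁−p₂|·√(n/[p₁q₁+p₂q₂]) − z_{α/2}
    = 0.14 · √(212/0.4452) − 2.576
    = 0.14 · 21.8218 − 2.576
    = 3.0551 − 2.576 = 0.4791 → 0.48
Power = Φ(0.48) = 0.684.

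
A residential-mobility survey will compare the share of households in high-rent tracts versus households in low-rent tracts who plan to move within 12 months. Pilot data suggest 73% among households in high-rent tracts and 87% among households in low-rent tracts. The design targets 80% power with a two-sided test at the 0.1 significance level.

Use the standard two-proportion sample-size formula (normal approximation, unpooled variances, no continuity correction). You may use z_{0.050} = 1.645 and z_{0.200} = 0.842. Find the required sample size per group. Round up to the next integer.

n = (z_{α/2} + z_β)² · [p₁(1−p₁) + p₂(1−p₂)] / (p₁ − p₂)²
  = (1.645 + 0.842)² · (0.73·0.27 + 0.87·0.13) / (-0.14)²
  = (2.487)² · (0.1971 + 0.1131) / 0.0196
  = 6.1852 · 0.3102 / 0.0196
  = 97.89
Round up → n = 98 per group.

n = 98 per group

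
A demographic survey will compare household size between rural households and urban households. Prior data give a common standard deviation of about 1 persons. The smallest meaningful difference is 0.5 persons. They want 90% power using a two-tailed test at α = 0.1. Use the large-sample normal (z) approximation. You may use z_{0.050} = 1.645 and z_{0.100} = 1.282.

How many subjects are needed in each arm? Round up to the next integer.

n = 69 per group

n = (z_{α/2} + z_β)² · (σ₁² + σ₂²) / δ²
  = (1.645 + 1.282)² · (2·1² = 2) / 0.5²
  = 8.5673 · 2 / 0.25
  = 68.54
Round up → n = 69 per group.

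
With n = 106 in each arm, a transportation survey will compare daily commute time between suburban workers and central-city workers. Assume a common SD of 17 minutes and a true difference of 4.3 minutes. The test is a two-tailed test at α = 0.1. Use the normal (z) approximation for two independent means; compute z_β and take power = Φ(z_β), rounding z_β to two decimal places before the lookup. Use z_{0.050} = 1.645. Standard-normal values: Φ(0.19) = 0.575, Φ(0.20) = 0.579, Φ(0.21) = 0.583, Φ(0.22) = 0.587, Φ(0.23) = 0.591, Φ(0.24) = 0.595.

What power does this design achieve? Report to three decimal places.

Power ≈ 0.579

z_β = δ·√(n/(σ₁²+σ₂²)) − z_{α/2}
    = 4.3 · √(106/578) − 1.645
    = 4.3 · 0.42824 − 1.645
    = 1.8414 − 1.645 = 0.1964 → 0.20
Power = Φ(0.20) = 0.579.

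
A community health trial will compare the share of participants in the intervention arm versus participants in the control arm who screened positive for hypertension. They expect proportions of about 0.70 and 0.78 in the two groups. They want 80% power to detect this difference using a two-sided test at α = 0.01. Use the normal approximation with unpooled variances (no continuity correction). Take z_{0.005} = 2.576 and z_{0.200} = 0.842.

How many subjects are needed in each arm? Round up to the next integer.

n = (z_{α/2} + z_β)² · [p₁(1−p₁) + p₂(1−p₂)] / (p₁ − p₂)²
  = (2.576 + 0.842)² · (0.70·0.30 + 0.78·0.22) / (-0.08)²
  = (3.418)² · (0.2100 + 0.1716) / 0.0064
  = 11.6827 · 0.3816 / 0.0064
  = 696.58
Round up → n = 697 per group.

n = 697 per group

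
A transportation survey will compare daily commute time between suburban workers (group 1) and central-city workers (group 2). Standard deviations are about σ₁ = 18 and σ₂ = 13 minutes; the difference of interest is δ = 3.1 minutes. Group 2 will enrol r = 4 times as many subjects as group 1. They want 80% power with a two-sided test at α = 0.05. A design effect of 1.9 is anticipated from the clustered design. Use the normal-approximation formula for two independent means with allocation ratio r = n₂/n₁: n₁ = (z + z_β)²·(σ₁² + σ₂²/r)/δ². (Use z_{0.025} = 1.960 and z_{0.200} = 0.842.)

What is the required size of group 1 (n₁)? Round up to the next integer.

n₁ = (z_{α/2} + z_β)² · (σ₁² + σ₂²/r) / δ²
   = (1.960 + 0.842)² · (18² + 13²/4) / 3.1²
   = 7.8512 · (324 + 42.25) / 9.61
   = 7.8512 · 366.25 / 9.61
   = 299.22
Design effect: 1.9 × 299.22 = 568.52.
Round up → n₁ = 569; n₂ = r·n₁ = 4 × 569 = 2276.

n₁ = 569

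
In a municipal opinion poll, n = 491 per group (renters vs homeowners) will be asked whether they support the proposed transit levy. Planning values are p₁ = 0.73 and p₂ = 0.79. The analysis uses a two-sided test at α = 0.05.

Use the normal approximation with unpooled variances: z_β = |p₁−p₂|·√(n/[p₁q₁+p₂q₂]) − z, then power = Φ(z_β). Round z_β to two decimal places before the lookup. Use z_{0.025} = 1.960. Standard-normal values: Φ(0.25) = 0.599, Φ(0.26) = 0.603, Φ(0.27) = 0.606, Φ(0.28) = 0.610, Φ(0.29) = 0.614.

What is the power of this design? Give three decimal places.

Power ≈ 0.599

z_β = |p₁−p₂|·√(n/[p₁q₁+p₂q₂]) − z_{α/2}
    = 0.06 · √(491/0.3630) − 1.960
    = 0.06 · 36.7779 − 1.960
    = 2.2067 − 1.960 = 0.2467 → 0.25
Power = Φ(0.25) = 0.599.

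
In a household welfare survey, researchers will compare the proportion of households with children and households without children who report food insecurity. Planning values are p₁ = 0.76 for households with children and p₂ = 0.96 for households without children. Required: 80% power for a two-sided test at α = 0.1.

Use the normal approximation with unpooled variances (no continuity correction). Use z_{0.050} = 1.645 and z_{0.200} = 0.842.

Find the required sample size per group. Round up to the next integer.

n = (z_{α/2} + z_β)² · [p₁(1−p₁) + p₂(1−p₂)] / (p₁ − p₂)²
  = (1.645 + 0.842)² · (0.76·0.24 + 0.96·0.04) / (-0.20)²
  = (2.487)² · (0.1824 + 0.0384) / 0.0400
  = 6.1852 · 0.2208 / 0.0400
  = 34.14
Round up → n = 35 per group.

n = 35 per group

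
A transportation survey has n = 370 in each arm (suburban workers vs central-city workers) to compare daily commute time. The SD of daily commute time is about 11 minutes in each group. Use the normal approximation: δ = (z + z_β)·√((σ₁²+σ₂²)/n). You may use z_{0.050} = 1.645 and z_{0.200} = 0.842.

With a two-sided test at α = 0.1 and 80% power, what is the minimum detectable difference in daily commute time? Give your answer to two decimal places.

Minimum detectable difference ≈ 2.01 minutes

δ = (z_{α/2} + z_β) · √((σ₁²+σ₂²)/n)
  = (1.645 + 0.842) · √(242/370)
  = 2.487 · √0.65405
  = 2.487 · 0.8087
  = 2.0113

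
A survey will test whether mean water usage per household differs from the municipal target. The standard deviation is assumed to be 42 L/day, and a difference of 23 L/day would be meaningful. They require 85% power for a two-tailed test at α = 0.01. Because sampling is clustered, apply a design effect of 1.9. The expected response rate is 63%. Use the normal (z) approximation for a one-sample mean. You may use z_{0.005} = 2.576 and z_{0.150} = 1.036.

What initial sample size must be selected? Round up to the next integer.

n = (z_{α/2} + z_β)² · σ² / δ²
  = (2.576 + 1.036)² · 42² / 23²
  = 13.0465 · 1764 / 529
  = 43.50
Design effect: 1.9 × 43.50 = 82.66.
Adjust for 63% response: 82.66 / 0.63 = 131.21.
Round up → n = 132.

n = 132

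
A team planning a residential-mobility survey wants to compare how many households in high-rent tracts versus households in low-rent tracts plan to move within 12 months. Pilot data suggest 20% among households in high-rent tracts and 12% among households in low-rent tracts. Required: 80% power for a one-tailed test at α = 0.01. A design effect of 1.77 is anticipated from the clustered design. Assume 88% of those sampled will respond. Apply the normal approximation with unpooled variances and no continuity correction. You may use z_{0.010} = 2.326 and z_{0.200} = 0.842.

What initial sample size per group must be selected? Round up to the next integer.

n = 838 per group

n = (z_α + z_β)² · [p₁(1−p₁) + p₂(1−p₂)] / (p₁ − p₂)²
  = (2.326 + 0.842)² · (0.20·0.80 + 0.12·0.88) / (0.08)²
  = (3.168)² · (0.1600 + 0.1056) / 0.0064
  = 10.0362 · 0.2656 / 0.0064
  = 416.50
Design effect: 1.77 × 416.50 = 737.21.
Adjust for 88% response: 737.21 / 0.88 = 837.74.
Round up → n = 838 per group.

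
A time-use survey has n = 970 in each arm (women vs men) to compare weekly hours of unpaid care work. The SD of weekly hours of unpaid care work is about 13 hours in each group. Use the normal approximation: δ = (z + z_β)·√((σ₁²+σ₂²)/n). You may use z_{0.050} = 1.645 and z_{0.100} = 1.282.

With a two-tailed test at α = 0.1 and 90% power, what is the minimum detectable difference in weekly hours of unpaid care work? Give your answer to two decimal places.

δ = (z_{α/2} + z_β) · √((σ₁²+σ₂²)/n)
  = (1.645 + 1.282) · √(338/970)
  = 2.927 · √0.34845
  = 2.927 · 0.5903
  = 1.7278

Minimum detectable difference ≈ 1.73 hours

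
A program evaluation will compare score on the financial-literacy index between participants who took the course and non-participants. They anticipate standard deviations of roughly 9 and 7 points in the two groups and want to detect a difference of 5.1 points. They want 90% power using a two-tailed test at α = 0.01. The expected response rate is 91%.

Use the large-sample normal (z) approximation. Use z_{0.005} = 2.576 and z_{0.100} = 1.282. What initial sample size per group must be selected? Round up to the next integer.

n = 82 per group

n = (z_{α/2} + z_β)² · (σ₁² + σ₂²) / δ²
  = (2.576 + 1.282)² · (9² + 7² = 130) / 5.1²
  = 14.8842 · 130 / 26.01
  = 74.39
Adjust for 91% response: 74.39 / 0.91 = 81.75.
Round up → n = 82 per group.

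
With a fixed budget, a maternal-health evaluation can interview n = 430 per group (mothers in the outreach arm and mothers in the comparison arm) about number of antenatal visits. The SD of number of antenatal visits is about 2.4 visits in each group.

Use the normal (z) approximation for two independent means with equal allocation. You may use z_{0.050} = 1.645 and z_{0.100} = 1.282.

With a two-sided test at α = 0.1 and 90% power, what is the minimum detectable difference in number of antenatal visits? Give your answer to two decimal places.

δ = (z_{α/2} + z_β) · √((σ₁²+σ₂²)/n)
  = (1.645 + 1.282) · √(11.52/430)
  = 2.927 · √0.02679
  = 2.927 · 0.1637
  = 0.4791

Minimum detectable difference ≈ 0.48 visits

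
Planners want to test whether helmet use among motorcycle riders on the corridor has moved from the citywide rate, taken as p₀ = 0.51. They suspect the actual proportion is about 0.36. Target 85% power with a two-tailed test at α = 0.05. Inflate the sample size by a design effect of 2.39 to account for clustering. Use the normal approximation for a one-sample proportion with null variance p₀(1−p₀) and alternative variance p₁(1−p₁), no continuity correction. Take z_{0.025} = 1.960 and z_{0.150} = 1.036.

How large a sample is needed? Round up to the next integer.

n = [z_{α/2}·√(p₀q₀) + z_β·√(p₁q₁)]² / (p₁ − p₀)²
  = [1.960·√(0.51·0.49) + 1.036·√(0.36·0.64)]² / (-0.15)²
  = [1.960·0.4999 + 1.036·0.4800]² / 0.0225
  = [1.4771]² / 0.0225
  = 96.97
Design effect: 2.39 × 96.97 = 231.75.
Round up → n = 232.

n = 232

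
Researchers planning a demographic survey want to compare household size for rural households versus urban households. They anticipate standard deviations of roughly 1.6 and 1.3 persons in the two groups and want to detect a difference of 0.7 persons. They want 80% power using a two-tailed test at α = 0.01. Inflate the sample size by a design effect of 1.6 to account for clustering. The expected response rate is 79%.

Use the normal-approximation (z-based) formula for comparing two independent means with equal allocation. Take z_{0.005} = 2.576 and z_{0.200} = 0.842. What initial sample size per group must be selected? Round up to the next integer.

n = 206 per group

n = (z_{α/2} + z_β)² · (σ₁² + σ₂²) / δ²
  = (2.576 + 0.842)² · (1.6² + 1.3² = 4.25) / 0.7²
  = 11.6827 · 4.25 / 0.49
  = 101.33
Design effect: 1.6 × 101.33 = 162.13.
Adjust for 79% response: 162.13 / 0.79 = 205.22.
Round up → n = 206 per group.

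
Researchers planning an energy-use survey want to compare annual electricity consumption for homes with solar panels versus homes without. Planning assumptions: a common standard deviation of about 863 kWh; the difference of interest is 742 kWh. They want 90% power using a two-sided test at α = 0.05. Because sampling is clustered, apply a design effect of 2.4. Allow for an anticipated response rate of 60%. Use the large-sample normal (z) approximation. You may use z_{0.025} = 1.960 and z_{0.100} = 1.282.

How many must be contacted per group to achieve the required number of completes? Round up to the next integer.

n = (z_{α/2} + z_β)² · (σ₁² + σ₂²) / δ²
  = (1.960 + 1.282)² · (2·863² = 1489538) / 742²
  = 10.5106 · 1489538 / 550564
  = 28.44
Design effect: 2.4 × 28.44 = 68.25.
Adjust for 60% response: 68.25 / 0.60 = 113.74.
Round up → n = 114 per group.

n = 114 per group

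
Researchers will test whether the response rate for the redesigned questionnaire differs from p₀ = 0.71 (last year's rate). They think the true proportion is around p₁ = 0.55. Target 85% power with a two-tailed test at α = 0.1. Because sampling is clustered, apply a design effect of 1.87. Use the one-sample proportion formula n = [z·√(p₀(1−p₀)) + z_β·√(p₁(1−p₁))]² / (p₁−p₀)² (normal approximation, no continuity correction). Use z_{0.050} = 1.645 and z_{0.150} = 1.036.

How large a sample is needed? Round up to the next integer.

n = [z_{α/2}·√(p₀q₀) + z_β·√(p₁q₁)]² / (p₁ − p₀)²
  = [1.645·√(0.71·0.29) + 1.036·√(0.55·0.45)]² / (-0.16)²
  = [1.645·0.4538 + 1.036·0.4975]² / 0.0256
  = [1.2618]² / 0.0256
  = 62.20
Design effect: 1.87 × 62.20 = 116.31.
Round up → n = 117.

n = 117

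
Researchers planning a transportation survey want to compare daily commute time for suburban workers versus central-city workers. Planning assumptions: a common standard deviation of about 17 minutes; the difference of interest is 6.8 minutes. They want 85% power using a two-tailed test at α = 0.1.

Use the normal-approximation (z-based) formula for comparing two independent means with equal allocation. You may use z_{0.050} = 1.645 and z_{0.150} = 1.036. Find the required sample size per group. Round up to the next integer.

n = 90 per group

n = (z_{α/2} + z_β)² · (σ₁² + σ₂²) / δ²
  = (1.645 + 1.036)² · (2·17² = 578) / 6.8²
  = 7.1878 · 578 / 46.24
  = 89.85
Round up → n = 90 per group.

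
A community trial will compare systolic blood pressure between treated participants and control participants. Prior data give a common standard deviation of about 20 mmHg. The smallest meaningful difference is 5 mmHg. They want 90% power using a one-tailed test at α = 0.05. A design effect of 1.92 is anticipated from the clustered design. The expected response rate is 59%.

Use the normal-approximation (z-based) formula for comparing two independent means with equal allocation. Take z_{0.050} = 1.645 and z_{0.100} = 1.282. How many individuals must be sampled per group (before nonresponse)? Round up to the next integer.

n = 893 per group

n = (z_α + z_β)² · (σ₁² + σ₂²) / δ²
  = (1.645 + 1.282)² · (2·20² = 800) / 5²
  = 8.5673 · 800 / 25
  = 274.15
Design effect: 1.92 × 274.15 = 526.38.
Adjust for 59% response: 526.38 / 0.59 = 892.16.
Round up → n = 893 per group.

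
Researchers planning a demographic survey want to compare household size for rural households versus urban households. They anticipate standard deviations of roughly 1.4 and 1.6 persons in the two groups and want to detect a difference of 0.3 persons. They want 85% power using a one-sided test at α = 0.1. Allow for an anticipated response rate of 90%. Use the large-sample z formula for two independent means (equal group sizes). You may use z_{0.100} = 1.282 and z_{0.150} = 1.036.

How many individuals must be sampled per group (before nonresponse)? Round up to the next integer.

n = (z_α + z_β)² · (σ₁² + σ₂²) / δ²
  = (1.282 + 1.036)² · (1.4² + 1.6² = 4.52) / 0.3²
  = 5.3731 · 4.52 / 0.09
  = 269.85
Adjust for 90% response: 269.85 / 0.90 = 299.83.
Round up → n = 300 per group.

n = 300 per group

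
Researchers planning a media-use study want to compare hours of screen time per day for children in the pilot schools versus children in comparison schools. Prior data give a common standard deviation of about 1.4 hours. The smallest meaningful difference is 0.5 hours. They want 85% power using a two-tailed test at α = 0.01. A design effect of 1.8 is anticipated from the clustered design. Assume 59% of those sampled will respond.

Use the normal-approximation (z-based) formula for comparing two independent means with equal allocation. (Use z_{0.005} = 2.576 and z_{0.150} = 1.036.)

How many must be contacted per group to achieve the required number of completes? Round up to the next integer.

n = (z_{α/2} + z_β)² · (σ₁² + σ₂²) / δ²
  = (2.576 + 1.036)² · (2·1.4² = 3.92) / 0.5²
  = 13.0465 · 3.92 / 0.25
  = 204.57
Design effect: 1.8 × 204.57 = 368.23.
Adjust for 59% response: 368.23 / 0.59 = 624.11.
Round up → n = 625 per group.

n = 625 per group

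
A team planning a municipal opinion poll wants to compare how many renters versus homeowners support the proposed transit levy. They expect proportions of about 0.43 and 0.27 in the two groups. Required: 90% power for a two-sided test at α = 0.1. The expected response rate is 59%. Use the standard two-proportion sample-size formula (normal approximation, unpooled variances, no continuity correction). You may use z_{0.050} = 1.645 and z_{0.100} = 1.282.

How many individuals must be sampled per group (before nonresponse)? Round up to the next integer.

n = (z_{α/2} + z_β)² · [p₁(1−p₁) + p₂(1−p₂)] / (p₁ − p₂)²
  = (1.645 + 1.282)² · (0.43·0.57 + 0.27·0.73) / (0.16)²
  = (2.927)² · (0.2451 + 0.1971) / 0.0256
  = 8.5673 · 0.4422 / 0.0256
  = 147.99
Adjust for 59% response: 147.99 / 0.59 = 250.83.
Round up → n = 251 per group.

n = 251 per group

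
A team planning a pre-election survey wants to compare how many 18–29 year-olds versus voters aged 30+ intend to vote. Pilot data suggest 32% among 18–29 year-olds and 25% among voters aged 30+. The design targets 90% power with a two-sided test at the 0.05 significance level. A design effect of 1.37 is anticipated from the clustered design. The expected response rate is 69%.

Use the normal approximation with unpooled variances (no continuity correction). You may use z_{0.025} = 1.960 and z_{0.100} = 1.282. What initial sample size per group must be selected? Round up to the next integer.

n = 1726 per group

n = (z_{α/2} + z_β)² · [p₁(1−p₁) + p₂(1−p₂)] / (p₁ − p₂)²
  = (1.960 + 1.282)² · (0.32·0.68 + 0.25·0.75) / (0.07)²
  = (3.242)² · (0.2176 + 0.1875) / 0.0049
  = 10.5106 · 0.4051 / 0.0049
  = 868.94
Design effect: 1.37 × 868.94 = 1190.45.
Adjust for 69% response: 1190.45 / 0.69 = 1725.30.
Round up → n = 1726 per group.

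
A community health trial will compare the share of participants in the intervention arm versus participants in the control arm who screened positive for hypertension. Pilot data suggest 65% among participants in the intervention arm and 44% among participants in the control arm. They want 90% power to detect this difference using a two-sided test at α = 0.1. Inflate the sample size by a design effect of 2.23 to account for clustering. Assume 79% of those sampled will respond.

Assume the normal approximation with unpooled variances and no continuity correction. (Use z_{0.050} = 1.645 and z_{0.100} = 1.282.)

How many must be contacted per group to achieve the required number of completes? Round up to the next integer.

n = 260 per group

n = (z_{α/2} + z_β)² · [p₁(1−p₁) + p₂(1−p₂)] / (p₁ − p₂)²
  = (1.645 + 1.282)² · (0.65·0.35 + 0.44·0.56) / (0.21)²
  = (2.927)² · (0.2275 + 0.2464) / 0.0441
  = 8.5673 · 0.4739 / 0.0441
  = 92.06
Design effect: 2.23 × 92.06 = 205.30.
Adjust for 79% response: 205.30 / 0.79 = 259.88.
Round up → n = 260 per group.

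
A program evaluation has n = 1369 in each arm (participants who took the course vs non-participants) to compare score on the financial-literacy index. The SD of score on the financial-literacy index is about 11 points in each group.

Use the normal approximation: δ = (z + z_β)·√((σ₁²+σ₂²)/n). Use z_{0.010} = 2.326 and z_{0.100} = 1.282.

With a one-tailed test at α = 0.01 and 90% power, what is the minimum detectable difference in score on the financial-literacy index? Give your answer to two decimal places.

Minimum detectable difference ≈ 1.52 points

δ = (z_α + z_β) · √((σ₁²+σ₂²)/n)
  = (2.326 + 1.282) · √(242/1369)
  = 3.608 · √0.17677
  = 3.608 · 0.4204
  = 1.5170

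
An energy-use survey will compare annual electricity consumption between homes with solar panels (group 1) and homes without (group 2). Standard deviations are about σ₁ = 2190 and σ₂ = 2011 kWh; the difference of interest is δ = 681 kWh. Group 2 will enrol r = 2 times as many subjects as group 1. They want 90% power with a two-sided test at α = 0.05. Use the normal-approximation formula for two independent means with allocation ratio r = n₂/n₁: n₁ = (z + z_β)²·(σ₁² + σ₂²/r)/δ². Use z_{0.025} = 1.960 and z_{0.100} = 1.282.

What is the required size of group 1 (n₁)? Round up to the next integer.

n₁ = (z_{α/2} + z_β)² · (σ₁² + σ₂²/r) / δ²
   = (1.960 + 1.282)² · (2190² + 2011²/2) / 681²
   = 10.5106 · (4796100 + 2022060.5) / 463761
   = 10.5106 · 6818160.5 / 463761
   = 154.53
Round up → n₁ = 155; n₂ = r·n₁ = 2 × 155 = 310.

n₁ = 155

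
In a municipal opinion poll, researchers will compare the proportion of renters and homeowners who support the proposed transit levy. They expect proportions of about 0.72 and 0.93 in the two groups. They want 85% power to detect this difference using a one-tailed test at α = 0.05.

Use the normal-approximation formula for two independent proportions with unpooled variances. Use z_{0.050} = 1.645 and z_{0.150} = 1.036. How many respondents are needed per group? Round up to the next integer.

n = 44 per group

n = (z_α + z_β)² · [p₁(1−p₁) + p₂(1−p₂)] / (p₁ − p₂)²
  = (1.645 + 1.036)² · (0.72·0.28 + 0.93·0.07) / (-0.21)²
  = (2.681)² · (0.2016 + 0.0651) / 0.0441
  = 7.1878 · 0.2667 / 0.0441
  = 43.47
Round up → n = 44 per group.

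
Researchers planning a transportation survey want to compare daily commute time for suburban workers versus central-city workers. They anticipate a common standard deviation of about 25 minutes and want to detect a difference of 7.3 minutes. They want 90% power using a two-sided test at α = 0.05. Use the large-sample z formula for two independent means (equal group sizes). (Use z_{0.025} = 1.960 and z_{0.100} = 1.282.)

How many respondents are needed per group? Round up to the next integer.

n = (z_{α/2} + z_β)² · (σ₁² + σ₂²) / δ²
  = (1.960 + 1.282)² · (2·25² = 1250) / 7.3²
  = 10.5106 · 1250 / 53.29
  = 246.54
Round up → n = 247 per group.

n = 247 per group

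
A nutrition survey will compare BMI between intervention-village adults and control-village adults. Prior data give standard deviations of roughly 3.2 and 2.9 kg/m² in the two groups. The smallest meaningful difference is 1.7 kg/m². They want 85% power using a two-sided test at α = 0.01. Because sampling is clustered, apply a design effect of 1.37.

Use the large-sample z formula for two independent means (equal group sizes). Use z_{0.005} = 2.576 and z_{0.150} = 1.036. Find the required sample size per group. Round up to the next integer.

n = 116 per group

n = (z_{α/2} + z_β)² · (σ₁² + σ₂²) / δ²
  = (2.576 + 1.036)² · (3.2² + 2.9² = 18.65) / 1.7²
  = 13.0465 · 18.65 / 2.89
  = 84.19
Design effect: 1.37 × 84.19 = 115.34.
Round up → n = 116 per group.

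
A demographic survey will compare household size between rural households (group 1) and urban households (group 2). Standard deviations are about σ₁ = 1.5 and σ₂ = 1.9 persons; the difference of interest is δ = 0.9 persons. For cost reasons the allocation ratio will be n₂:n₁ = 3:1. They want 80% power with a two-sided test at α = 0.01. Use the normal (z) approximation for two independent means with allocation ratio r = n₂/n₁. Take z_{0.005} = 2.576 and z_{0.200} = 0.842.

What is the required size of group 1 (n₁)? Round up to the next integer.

n₁ = 50

n₁ = (z_{α/2} + z_β)² · (σ₁² + σ₂²/r) / δ²
   = (2.576 + 0.842)² · (1.5² + 1.9²/3) / 0.9²
   = 11.6827 · (2.25 + 1.2033) / 0.81
   = 11.6827 · 3.4533 / 0.81
   = 49.81
Round up → n₁ = 50; n₂ = r·n₁ = 3 × 50 = 150.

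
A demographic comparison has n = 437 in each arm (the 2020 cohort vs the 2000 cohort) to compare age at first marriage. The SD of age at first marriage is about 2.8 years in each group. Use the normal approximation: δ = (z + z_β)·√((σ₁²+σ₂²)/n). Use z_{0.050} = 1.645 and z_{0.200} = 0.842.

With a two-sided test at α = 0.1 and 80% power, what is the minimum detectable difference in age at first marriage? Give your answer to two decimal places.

δ = (z_{α/2} + z_β) · √((σ₁²+σ₂²)/n)
  = (1.645 + 0.842) · √(15.68/437)
  = 2.487 · √0.03588
  = 2.487 · 0.1894
  = 0.4711

Minimum detectable difference ≈ 0.47 years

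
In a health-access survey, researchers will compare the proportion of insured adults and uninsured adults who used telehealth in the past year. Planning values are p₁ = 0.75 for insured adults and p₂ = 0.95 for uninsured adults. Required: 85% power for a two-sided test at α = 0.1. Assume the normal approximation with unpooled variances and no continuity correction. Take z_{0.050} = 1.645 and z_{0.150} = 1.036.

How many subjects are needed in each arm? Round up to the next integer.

n = 43 per group

n = (z_{α/2} + z_β)² · [p₁(1−p₁) + p₂(1−p₂)] / (p₁ − p₂)²
  = (1.645 + 1.036)² · (0.75·0.25 + 0.95·0.05) / (-0.20)²
  = (2.681)² · (0.1875 + 0.0475) / 0.0400
  = 7.1878 · 0.2350 / 0.0400
  = 42.23
Round up → n = 43 per group.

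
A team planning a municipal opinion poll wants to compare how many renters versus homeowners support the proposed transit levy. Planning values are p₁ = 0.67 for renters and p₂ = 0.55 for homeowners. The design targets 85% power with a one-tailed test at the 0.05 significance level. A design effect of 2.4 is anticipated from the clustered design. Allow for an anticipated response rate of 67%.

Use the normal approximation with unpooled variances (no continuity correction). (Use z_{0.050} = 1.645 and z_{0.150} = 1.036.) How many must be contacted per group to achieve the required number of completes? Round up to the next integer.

n = (z_α + z_β)² · [p₁(1−p₁) + p₂(1−p₂)] / (p₁ − p₂)²
  = (1.645 + 1.036)² · (0.67·0.33 + 0.55·0.45) / (0.12)²
  = (2.681)² · (0.2211 + 0.2475) / 0.0144
  = 7.1878 · 0.4686 / 0.0144
  = 233.90
Design effect: 2.4 × 233.90 = 561.36.
Adjust for 67% response: 561.36 / 0.67 = 837.86.
Round up → n = 838 per group.

n = 838 per group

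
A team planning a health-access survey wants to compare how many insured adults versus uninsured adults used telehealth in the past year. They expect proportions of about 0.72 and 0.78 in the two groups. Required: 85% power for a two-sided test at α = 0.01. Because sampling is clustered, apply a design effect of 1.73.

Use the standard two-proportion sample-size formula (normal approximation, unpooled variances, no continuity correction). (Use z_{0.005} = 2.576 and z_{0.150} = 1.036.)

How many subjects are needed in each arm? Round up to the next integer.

n = (z_{α/2} + z_β)² · [p₁(1−p₁) + p₂(1−p₂)] / (p₁ − p₂)²
  = (2.576 + 1.036)² · (0.72·0.28 + 0.78·0.22) / (-0.06)²
  = (3.612)² · (0.2016 + 0.1716) / 0.0036
  = 13.0465 · 0.3732 / 0.0036
  = 1352.49
Design effect: 1.73 × 1352.49 = 2339.81.
Round up → n = 2340 per group.

n = 2340 per group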